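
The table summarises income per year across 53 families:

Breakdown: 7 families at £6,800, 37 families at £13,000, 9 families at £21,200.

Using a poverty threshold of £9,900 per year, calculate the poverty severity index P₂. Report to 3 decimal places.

Incomes under z: 7×£6,800 (q = 7 of N = 53).
Relative gaps: (9900−6800)/9900 = 0.3131 (×7).
Squared: 0.0981 (×7).
Sum = 0.686359; P₂ = 0.686359 / 53 = 0.013.

0.013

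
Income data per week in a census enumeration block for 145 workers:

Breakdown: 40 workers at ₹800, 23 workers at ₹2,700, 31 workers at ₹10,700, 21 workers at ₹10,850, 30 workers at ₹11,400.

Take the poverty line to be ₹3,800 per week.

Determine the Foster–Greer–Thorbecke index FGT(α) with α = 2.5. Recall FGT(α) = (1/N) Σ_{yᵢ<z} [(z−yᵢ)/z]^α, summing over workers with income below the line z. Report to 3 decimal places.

0.160

Poor units: 40×₹800, 23×₹2,700 (q = 63 of N = 145).
Gap ratios (z−y)/z: (3800−800)/3800 = 0.7895 (×40); (3800−2700)/3800 = 0.2895 (×23).
Raised to α = 2.5: 0.55379 (×40); 0.04508 (×23).
Sum = 23.188483; FGT(2.5) = 23.188483 / 145 = 0.160.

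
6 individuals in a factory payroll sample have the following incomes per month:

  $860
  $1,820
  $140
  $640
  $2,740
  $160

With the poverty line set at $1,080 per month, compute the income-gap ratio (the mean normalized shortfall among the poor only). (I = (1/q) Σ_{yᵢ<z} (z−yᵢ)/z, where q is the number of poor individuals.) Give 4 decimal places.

Poor units: $140, $160, $640, $860 (q = 4 of N = 6).
Relative gaps: 0.8704, 0.8519, 0.4074, 0.2037; sum = 2.333333.
The income-gap ratio divides by q (the poor only): 2.333333 / 4 = 0.5833.

0.5833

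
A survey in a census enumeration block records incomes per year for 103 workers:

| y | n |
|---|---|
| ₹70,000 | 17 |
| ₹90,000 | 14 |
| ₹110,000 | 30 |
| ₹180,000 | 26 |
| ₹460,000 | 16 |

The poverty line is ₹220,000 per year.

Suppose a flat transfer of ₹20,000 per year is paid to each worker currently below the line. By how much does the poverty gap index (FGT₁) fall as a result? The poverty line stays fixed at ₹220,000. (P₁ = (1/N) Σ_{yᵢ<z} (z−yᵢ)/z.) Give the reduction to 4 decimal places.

0.0768

Before: below the line — 17×₹70,000, 14×₹90,000, 30×₹110,000, 26×₹180,000; poverty gap index (FGT₁) = 0.384378.
After the ₹20,000 transfer: below the line — 17×₹90,000, 14×₹110,000, 30×₹130,000, 26×₹200,000; poverty gap index (FGT₁) = 0.307590.
Reduction = 0.384378 − 0.307590 = 0.0768.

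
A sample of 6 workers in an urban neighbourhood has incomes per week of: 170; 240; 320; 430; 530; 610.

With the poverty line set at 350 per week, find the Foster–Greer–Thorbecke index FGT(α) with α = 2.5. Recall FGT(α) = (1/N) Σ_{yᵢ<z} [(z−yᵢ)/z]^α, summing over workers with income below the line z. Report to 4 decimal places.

Poor units: 170, 240, 320 (q = 3 of N = 6).
Normalized shortfalls: (350−170)/350 = 0.5143; (350−240)/350 = 0.3143; (350−320)/350 = 0.0857.
Raised to α = 2.5: 0.18968; 0.05537; 0.00215.
Sum = 0.247201; FGT(2.5) = 0.247201 / 6 = 0.0412.

0.0412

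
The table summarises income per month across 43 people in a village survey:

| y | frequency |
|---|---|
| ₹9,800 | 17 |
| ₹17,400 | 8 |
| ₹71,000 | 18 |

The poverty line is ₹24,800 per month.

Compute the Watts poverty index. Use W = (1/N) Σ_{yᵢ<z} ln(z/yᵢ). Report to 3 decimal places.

0.433

Below the line: 17×₹9,800, 8×₹17,400 (q = 25 of N = 43).
Log shortfalls: ln(24800/9800) = 0.9285 (×17); ln(24800/17400) = 0.3544 (×8).
W = 18.618829 / 43 = 0.433.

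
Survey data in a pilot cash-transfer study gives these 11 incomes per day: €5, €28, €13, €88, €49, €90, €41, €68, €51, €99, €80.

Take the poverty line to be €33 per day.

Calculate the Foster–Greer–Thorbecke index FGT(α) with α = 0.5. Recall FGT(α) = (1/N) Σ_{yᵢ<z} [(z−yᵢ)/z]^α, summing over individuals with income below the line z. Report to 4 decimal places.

0.1899

Below the line: €5, €13, €28 (q = 3 of N = 11).
Normalized shortfalls: (33−5)/33 = 0.8485; (33−13)/33 = 0.6061; (33−28)/33 = 0.1515.
Raised to α = 0.5: 0.92113; 0.77850; 0.38925.
Sum = 2.088881; FGT(0.5) = 2.088881 / 11 = 0.1899.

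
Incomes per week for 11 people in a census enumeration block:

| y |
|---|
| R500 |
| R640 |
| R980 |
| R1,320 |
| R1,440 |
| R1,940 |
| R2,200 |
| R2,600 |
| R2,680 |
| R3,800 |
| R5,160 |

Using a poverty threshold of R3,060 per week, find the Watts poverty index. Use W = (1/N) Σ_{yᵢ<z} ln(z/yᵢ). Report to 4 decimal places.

Incomes under z: R500, R640, R980, R1,320, R1,440, R1,940, R2,200, R2,600, R2,680 (q = 9 of N = 11).
ln(z/y) terms: ln(3060/500) = 1.8116; ln(3060/640) = 1.5647; ln(3060/980) = 1.1386; ln(3060/1320) = 0.8408; ln(3060/1440) = 0.7538; ln(3060/1940) = 0.4557; ln(3060/2200) = 0.3300; ln(3060/2600) = 0.1629; ln(3060/2680) = 0.1326.
W = 7.190623 / 11 = 0.6537.

0.6537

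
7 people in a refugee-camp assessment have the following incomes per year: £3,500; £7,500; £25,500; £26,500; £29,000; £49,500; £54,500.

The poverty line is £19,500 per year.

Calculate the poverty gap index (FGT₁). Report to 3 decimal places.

Below the line: £3,500, £7,500 (q = 2 of N = 7).
Normalized shortfalls: (19500−3500)/19500 = 0.8205; (19500−7500)/19500 = 0.6154.
Σ = 1.435897. Dividing by the full population N = 7 gives P₁ = 0.205.

0.205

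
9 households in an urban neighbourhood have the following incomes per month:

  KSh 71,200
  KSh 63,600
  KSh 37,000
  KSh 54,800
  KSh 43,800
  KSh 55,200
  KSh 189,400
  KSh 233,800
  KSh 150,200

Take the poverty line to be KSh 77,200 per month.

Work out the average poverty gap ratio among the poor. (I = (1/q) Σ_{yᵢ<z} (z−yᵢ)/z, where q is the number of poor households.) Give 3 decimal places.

0.297

Poor units: KSh 37,000, KSh 43,800, KSh 54,800, KSh 55,200, KSh 63,600, KSh 71,200 (q = 6 of N = 9).
Shortfall ratios (z−y)/z: 0.5207, 0.4326, 0.2902, 0.2850, 0.1762, 0.0777; sum = 1.782383.
The income-gap ratio divides by q (the poor only): 1.782383 / 6 = 0.297.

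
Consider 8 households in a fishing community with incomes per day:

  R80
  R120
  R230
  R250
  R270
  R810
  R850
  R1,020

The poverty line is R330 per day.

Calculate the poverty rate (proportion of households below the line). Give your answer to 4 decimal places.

5 of the 8 households have income below R330.
H = 5/8 = 0.6250.

0.6250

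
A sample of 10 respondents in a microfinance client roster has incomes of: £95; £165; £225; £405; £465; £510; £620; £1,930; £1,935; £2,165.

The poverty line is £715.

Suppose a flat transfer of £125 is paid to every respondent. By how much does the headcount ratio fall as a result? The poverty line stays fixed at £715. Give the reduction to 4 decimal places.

0.1000

Before: below the line — £95, £165, £225, £405, £465, £510, £620; headcount ratio = 0.700000.
After the £125 transfer: below the line — £220, £290, £350, £530, £590, £635; headcount ratio = 0.600000.
Reduction = 0.700000 − 0.600000 = 0.1000.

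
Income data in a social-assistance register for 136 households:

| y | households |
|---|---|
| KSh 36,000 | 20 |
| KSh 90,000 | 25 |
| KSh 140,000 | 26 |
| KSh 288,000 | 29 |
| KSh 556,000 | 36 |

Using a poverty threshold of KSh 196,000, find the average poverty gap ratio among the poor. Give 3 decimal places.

0.525

Incomes under z: 20×KSh 36,000, 25×KSh 90,000, 26×KSh 140,000 (q = 71 of N = 136).
Relative gaps: 0.8163 (×20), 0.5408 (×25), 0.2857 (×26); sum = 37.275510.
I averages over the q = 71 poor units only: 37.275510 / 71 = 0.525.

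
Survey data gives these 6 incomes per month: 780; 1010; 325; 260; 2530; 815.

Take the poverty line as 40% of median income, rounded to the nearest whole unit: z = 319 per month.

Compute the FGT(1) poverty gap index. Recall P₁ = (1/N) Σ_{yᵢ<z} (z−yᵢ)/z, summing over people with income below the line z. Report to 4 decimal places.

Poor units: 260 (q = 1 of N = 6).
Shortfall ratios: (319−260)/319 = 0.1850.
Σ = 0.184953. Dividing by the full population N = 6 gives P₁ = 0.0308.

0.0308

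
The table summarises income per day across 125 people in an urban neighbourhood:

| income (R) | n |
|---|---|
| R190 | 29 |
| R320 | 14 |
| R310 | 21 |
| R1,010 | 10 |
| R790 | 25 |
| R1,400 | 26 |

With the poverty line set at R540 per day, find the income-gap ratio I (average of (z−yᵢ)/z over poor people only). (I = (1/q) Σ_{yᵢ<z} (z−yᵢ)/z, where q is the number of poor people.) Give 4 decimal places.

Incomes under z: 29×R190, 21×R310, 14×R320 (q = 64 of N = 125).
Shortfall ratios (z−y)/z: 0.6481 (×29), 0.4259 (×21), 0.4074 (×14); sum = 33.444444.
I averages over the q = 64 poor units only: 33.444444 / 64 = 0.5226.

0.5226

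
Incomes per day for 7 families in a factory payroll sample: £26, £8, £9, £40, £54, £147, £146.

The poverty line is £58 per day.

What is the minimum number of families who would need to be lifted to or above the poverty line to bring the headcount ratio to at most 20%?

5 of the 7 families are poor, so H = 5/7 = 0.714.
A headcount ratio of at most 20% allows at most ⌊0.20 × 7⌋ = 1 poor families.
So at least 5 − 1 = 4 must be lifted.

4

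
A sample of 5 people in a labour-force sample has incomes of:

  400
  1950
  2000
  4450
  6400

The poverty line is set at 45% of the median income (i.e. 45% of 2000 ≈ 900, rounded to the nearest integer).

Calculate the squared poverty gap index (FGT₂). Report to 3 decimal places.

Below the line: 400 (q = 1 of N = 5).
Relative gaps: (900−400)/900 = 0.5556.
Squared: 0.3086.
Sum = 0.308642; P₂ = 0.308642 / 5 = 0.062.

0.062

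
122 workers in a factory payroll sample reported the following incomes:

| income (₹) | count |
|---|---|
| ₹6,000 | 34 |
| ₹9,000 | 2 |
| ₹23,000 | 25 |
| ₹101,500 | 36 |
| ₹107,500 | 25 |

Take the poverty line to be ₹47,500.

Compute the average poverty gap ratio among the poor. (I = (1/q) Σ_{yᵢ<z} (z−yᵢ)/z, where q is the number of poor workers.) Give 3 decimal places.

Poor units: 34×₹6,000, 2×₹9,000, 25×₹23,000 (q = 61 of N = 122).
Shortfall ratios (z−y)/z: 0.8737 (×34), 0.8105 (×2), 0.5158 (×25); sum = 44.221053.
I averages over the q = 61 poor units only: 44.221053 / 61 = 0.725.

0.725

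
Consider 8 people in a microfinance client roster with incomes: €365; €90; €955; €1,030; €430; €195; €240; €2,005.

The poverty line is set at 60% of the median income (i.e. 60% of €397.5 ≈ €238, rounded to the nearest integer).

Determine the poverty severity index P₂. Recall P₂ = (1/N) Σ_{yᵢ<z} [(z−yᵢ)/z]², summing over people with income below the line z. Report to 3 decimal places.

Incomes under z: €90, €195 (q = 2 of N = 8).
Relative gaps: (238−90)/238 = 0.6218; (238−195)/238 = 0.1807.
Squared: 0.3867; 0.0326.
Sum = 0.419338; P₂ = 0.419338 / 8 = 0.052.

0.052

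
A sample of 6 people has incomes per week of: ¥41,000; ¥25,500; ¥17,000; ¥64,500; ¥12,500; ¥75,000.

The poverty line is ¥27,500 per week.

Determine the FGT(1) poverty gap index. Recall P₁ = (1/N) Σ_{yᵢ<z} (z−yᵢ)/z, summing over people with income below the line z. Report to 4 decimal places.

0.1667

Below z: ¥12,500, ¥17,000, ¥25,500 (q = 3 of N = 6).
Relative gaps: (27500−12500)/27500 = 0.5455; (27500−17000)/27500 = 0.3818; (27500−25500)/27500 = 0.0727.
Sum of shortfalls = 1.000000; P₁ averages over all N: 1.000000 / 6 = 0.1667.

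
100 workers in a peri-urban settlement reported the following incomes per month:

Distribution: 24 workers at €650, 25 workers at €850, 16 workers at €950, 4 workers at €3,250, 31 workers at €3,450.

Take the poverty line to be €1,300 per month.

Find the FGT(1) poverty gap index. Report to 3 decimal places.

0.250

Incomes under z: 24×€650, 25×€850, 16×€950 (q = 65 of N = 100).
Normalized shortfalls: (1300−650)/1300 = 0.5000 (×24); (1300−850)/1300 = 0.3462 (×25); (1300−950)/1300 = 0.2692 (×16).
Sum of shortfalls = 24.961538; P₁ averages over all N: 24.961538 / 100 = 0.250.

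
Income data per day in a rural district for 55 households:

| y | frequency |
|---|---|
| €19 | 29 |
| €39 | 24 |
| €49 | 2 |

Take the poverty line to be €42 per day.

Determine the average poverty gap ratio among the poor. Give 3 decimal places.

0.332

Incomes under z: 29×€19, 24×€39 (q = 53 of N = 55).
Shortfall ratios (z−y)/z: 0.5476 (×29), 0.0714 (×24); sum = 17.595238.
I averages over the q = 53 poor units only: 17.595238 / 53 = 0.332.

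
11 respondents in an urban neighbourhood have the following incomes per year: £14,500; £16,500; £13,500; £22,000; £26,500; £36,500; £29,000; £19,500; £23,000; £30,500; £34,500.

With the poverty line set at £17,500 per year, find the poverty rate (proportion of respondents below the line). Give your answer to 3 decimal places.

0.273

3 of the 11 respondents have income below £17,500.
H = 3/11 = 0.273.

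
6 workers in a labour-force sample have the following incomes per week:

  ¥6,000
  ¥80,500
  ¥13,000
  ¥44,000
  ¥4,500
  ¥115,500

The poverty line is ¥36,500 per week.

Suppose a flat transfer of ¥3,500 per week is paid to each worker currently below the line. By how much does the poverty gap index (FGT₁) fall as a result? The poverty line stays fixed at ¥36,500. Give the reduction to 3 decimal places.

0.048

Before: below the line — ¥4,500, ¥6,000, ¥13,000; poverty gap index (FGT₁) = 0.39269.
After the ¥3,500 transfer: below the line — ¥8,000, ¥9,500, ¥16,500; poverty gap index (FGT₁) = 0.34475.
Reduction = 0.39269 − 0.34475 = 0.048.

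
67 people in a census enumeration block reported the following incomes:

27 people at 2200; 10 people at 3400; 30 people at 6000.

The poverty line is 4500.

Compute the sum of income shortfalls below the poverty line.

73100

Incomes under z: 27×2200, 10×3400 (q = 37 of N = 67).
Individual gaps: 27×(4500−2200) = 62100; 10×(4500−3400) = 11000.
Aggregate gap = 73100.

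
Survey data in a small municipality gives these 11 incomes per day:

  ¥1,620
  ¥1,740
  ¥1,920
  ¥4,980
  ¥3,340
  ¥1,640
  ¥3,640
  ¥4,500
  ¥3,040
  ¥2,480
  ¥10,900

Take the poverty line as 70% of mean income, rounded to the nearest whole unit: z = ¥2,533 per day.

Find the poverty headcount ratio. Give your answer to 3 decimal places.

5 of the 11 individuals have income below ¥2,533.
H = 5/11 = 0.455.

0.455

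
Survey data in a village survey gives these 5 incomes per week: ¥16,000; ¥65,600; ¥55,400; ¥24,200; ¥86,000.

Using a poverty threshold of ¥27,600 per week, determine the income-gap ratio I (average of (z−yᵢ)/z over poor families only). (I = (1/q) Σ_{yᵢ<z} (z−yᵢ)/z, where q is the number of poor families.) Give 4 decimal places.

0.2717

Incomes under z: ¥16,000, ¥24,200 (q = 2 of N = 5).
Relative gaps: 0.4203, 0.1232; sum = 0.543478.
I averages over the q = 2 poor units only: 0.543478 / 2 = 0.2717.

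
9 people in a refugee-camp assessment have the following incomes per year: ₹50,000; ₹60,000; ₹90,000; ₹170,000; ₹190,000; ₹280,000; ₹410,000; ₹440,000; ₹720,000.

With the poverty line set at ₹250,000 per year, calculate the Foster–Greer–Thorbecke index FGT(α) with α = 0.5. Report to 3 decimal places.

0.402

Below the line: ₹50,000, ₹60,000, ₹90,000, ₹170,000, ₹190,000 (q = 5 of N = 9).
Relative gaps: (250000−50000)/250000 = 0.8000; (250000−60000)/250000 = 0.7600; (250000−90000)/250000 = 0.6400; (250000−170000)/250000 = 0.3200; (250000−190000)/250000 = 0.2400.
Raised to α = 0.5: 0.89443; 0.87178; 0.80000; 0.56569; 0.48990.
Sum = 3.621790; FGT(0.5) = 3.621790 / 9 = 0.402.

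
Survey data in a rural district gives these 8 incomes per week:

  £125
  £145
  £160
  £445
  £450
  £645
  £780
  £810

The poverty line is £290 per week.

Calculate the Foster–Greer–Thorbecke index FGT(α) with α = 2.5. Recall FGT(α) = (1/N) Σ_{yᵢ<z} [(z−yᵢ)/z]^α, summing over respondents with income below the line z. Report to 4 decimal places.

0.0694

Below the line: £125, £145, £160 (q = 3 of N = 8).
Relative gaps: (290−125)/290 = 0.5690; (290−145)/290 = 0.5000; (290−160)/290 = 0.4483.
Raised to α = 2.5: 0.24418; 0.17678; 0.13454.
Sum = 0.555503; FGT(2.5) = 0.555503 / 8 = 0.0694.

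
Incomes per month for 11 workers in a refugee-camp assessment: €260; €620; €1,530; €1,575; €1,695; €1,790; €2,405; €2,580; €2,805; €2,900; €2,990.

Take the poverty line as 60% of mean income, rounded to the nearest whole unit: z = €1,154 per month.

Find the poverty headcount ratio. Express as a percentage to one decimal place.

2 of the 11 workers have income below €1,154.
H = 2/11 = 18.2%.

18.2%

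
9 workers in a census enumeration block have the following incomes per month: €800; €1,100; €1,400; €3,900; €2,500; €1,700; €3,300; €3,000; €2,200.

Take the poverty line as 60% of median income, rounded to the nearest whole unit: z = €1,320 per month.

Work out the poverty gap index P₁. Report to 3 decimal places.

Below the line: €800, €1,100 (q = 2 of N = 9).
Gap ratios (z−y)/z: (1320−800)/1320 = 0.3939; (1320−1100)/1320 = 0.1667.
Sum of shortfalls = 0.560606; P₁ averages over all N: 0.560606 / 9 = 0.062.

0.062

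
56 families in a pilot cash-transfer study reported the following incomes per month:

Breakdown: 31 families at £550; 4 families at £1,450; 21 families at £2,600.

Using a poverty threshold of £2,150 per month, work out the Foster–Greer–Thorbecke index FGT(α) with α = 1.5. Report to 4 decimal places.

0.3687

Below the line: 31×£550, 4×£1,450 (q = 35 of N = 56).
Relative gaps: (2150−550)/2150 = 0.7442 (×31); (2150−1450)/2150 = 0.3256 (×4).
Raised to α = 1.5: 0.64198 (×31); 0.18578 (×4).
Sum = 20.644520; FGT(1.5) = 20.644520 / 56 = 0.3687.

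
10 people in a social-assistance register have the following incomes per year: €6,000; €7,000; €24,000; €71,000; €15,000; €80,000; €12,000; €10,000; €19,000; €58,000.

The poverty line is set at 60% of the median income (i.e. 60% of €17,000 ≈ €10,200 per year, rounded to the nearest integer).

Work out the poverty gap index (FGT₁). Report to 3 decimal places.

0.075

Below the line: €6,000, €7,000, €10,000 (q = 3 of N = 10).
Relative gaps: (10200−6000)/10200 = 0.4118; (10200−7000)/10200 = 0.3137; (10200−10000)/10200 = 0.0196.
Sum of shortfalls = 0.745098; P₁ averages over all N: 0.745098 / 10 = 0.075.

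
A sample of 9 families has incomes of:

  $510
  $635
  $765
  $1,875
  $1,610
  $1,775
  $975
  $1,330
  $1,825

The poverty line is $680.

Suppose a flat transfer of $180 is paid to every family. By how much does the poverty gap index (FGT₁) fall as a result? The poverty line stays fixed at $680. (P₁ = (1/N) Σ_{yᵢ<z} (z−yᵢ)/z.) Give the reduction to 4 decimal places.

Before: below the line — $510, $635; poverty gap index (FGT₁) = 0.035131.
After the $180 transfer: below the line — none; poverty gap index (FGT₁) = 0.000000.
Reduction = 0.035131 − 0.000000 = 0.0351.

0.0351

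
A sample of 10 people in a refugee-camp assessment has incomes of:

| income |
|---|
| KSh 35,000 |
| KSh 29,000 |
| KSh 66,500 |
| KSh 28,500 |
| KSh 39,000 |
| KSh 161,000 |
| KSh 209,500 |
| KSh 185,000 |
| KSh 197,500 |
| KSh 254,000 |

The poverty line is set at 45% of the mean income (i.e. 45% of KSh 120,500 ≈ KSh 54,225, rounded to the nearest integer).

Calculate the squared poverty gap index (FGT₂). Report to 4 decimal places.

Below the line: KSh 28,500, KSh 29,000, KSh 35,000, KSh 39,000 (q = 4 of N = 10).
Normalized shortfalls: (54225−28500)/54225 = 0.4744; (54225−29000)/54225 = 0.4652; (54225−35000)/54225 = 0.3545; (54225−39000)/54225 = 0.2808.
Squared: 0.2251; 0.2164; 0.1257; 0.0788.
Sum = 0.646004; P₂ = 0.646004 / 10 = 0.0646.

0.0646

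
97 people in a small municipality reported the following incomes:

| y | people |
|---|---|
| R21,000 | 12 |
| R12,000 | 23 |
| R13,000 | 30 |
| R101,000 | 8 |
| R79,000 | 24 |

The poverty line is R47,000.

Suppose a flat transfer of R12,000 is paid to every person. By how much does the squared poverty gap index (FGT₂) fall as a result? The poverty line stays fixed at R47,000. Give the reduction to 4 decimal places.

Before: below the line — 23×R12,000, 30×R13,000, 12×R21,000; squared poverty gap index (FGT₂) = 0.331199.
After the R12,000 transfer: below the line — 23×R24,000, 30×R25,000, 12×R33,000; squared poverty gap index (FGT₂) = 0.135523.
Reduction = 0.331199 − 0.135523 = 0.1957.

0.1957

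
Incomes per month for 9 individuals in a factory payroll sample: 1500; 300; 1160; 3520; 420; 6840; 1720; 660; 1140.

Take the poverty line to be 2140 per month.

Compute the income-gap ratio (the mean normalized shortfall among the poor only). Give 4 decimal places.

0.5394

Poor units: 300, 420, 660, 1140, 1160, 1500, 1720 (q = 7 of N = 9).
Relative gaps: 0.8598, 0.8037, 0.6916, 0.4673, 0.4579, 0.2991, 0.1963; sum = 3.775701.
The income-gap ratio divides by q (the poor only): 3.775701 / 7 = 0.5394.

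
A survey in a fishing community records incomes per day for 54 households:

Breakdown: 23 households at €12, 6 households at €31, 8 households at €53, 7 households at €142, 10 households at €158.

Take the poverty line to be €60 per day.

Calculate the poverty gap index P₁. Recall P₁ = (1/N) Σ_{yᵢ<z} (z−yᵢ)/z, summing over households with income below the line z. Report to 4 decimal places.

Below z: 23×€12, 6×€31, 8×€53 (q = 37 of N = 54).
Normalized shortfalls: (60−12)/60 = 0.8000 (×23); (60−31)/60 = 0.4833 (×6); (60−53)/60 = 0.1167 (×8).
Σ = 22.233333. Dividing by the full population N = 54 gives P₁ = 0.4117.

0.4117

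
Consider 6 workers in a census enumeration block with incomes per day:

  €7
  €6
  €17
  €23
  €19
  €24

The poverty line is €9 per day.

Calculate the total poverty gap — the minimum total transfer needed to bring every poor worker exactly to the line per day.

€5

Poor units: €6, €7 (q = 2 of N = 6).
Individual gaps: 9−6 = 3; 9−7 = 2.
Aggregate gap = €5.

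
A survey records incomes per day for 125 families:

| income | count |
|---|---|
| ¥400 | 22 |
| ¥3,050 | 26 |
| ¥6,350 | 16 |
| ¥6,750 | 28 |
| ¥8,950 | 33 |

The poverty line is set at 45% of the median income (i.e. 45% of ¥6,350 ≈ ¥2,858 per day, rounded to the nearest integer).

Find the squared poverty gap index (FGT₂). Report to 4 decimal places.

Below z: 22×¥400 (q = 22 of N = 125).
Normalized shortfalls: (2858−400)/2858 = 0.8600 (×22).
Squared: 0.7397 (×22).
Sum = 16.272789; P₂ = 16.272789 / 125 = 0.1302.

0.1302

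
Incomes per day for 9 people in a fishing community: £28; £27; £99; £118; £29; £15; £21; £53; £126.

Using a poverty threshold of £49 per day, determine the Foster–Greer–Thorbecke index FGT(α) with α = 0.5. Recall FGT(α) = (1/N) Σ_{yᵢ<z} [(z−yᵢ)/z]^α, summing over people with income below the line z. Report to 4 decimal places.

Poor units: £15, £21, £27, £28, £29 (q = 5 of N = 9).
Shortfall ratios: (49−15)/49 = 0.6939; (49−21)/49 = 0.5714; (49−27)/49 = 0.4490; (49−28)/49 = 0.4286; (49−29)/49 = 0.4082.
Raised to α = 0.5: 0.83299; 0.75593; 0.67006; 0.65465; 0.63888.
Sum = 3.552512; FGT(0.5) = 3.552512 / 9 = 0.3947.

0.3947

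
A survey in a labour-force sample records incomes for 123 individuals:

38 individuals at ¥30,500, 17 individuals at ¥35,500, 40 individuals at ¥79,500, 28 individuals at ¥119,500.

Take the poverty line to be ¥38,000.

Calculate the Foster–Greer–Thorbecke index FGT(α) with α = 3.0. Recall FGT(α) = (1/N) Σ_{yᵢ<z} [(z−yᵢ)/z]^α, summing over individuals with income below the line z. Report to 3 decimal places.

0.002

Below z: 38×¥30,500, 17×¥35,500 (q = 55 of N = 123).
Gap ratios (z−y)/z: (38000−30500)/38000 = 0.1974 (×38); (38000−35500)/38000 = 0.0658 (×17).
Raised to α = 3.0: 0.00769 (×38); 0.00028 (×17).
Sum = 0.296998; FGT(3.0) = 0.296998 / 123 = 0.002.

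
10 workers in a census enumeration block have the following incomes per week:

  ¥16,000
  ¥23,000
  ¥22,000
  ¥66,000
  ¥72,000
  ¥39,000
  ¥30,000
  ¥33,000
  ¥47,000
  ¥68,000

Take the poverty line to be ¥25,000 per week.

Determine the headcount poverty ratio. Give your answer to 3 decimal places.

3 of the 10 workers have income below ¥25,000.
H = 3/10 = 0.300.

0.300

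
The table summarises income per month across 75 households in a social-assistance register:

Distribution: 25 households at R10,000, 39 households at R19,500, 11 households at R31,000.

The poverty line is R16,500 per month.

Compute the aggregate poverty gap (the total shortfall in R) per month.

R162,500

Below the line: 25×R10,000 (q = 25 of N = 75).
Individual gaps: 25×(16500−10000) = 162500.
Aggregate gap = R162,500.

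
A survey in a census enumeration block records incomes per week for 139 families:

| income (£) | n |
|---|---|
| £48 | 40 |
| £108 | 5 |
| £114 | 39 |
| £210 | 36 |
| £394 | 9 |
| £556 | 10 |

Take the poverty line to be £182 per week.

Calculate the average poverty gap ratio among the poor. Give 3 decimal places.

Below z: 40×£48, 5×£108, 39×£114 (q = 84 of N = 139).
Shortfall ratios (z−y)/z: 0.7363 (×40), 0.4066 (×5), 0.3736 (×39); sum = 46.054945.
I averages over the q = 84 poor units only: 46.054945 / 84 = 0.548.

0.548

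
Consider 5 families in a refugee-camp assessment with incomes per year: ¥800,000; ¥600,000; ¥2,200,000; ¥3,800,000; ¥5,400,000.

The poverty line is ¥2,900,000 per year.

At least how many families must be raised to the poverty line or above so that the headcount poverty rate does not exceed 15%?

3

3 of the 5 families are poor, so H = 3/5 = 0.600.
A headcount ratio of at most 15% allows at most ⌊0.15 × 5⌋ = 0 poor families.
So at least 3 − 0 = 3 must be lifted.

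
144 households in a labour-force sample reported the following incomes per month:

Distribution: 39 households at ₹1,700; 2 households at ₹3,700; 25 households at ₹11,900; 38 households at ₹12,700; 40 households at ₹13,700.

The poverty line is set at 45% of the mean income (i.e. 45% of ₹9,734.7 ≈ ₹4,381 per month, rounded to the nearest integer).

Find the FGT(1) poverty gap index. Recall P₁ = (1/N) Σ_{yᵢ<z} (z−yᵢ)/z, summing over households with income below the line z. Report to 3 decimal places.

0.168

Poor units: 39×₹1,700, 2×₹3,700 (q = 41 of N = 144).
Relative gaps: (4381−1700)/4381 = 0.6120 (×39); (4381−3700)/4381 = 0.1554 (×2).
Sum of shortfalls = 24.177357; P₁ averages over all N: 24.177357 / 144 = 0.168.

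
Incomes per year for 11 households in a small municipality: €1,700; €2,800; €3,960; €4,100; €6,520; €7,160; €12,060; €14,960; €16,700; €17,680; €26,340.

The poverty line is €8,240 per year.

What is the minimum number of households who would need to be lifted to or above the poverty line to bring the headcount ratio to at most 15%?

Currently q = 6 of N = 11 are below the line (H = 0.545).
A headcount ratio of at most 15% allows at most ⌊0.15 × 11⌋ = 1 poor households.
So at least 6 − 1 = 5 must be lifted.

5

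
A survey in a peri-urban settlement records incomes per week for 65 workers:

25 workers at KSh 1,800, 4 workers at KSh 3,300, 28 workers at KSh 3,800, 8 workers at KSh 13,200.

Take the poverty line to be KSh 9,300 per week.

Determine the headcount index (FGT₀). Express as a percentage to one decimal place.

87.7%

57 of the 65 workers have income below KSh 9,300.
H = 57/65 = 87.7%.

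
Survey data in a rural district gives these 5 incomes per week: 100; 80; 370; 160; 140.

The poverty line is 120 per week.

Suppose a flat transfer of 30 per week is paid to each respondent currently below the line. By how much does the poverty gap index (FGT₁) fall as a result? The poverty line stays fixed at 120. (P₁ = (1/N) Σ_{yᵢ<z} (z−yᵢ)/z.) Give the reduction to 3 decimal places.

Before: below the line — 80, 100; poverty gap index (FGT₁) = 0.10000.
After the 30 transfer: below the line — 110; poverty gap index (FGT₁) = 0.01667.
Reduction = 0.10000 − 0.01667 = 0.083.

0.083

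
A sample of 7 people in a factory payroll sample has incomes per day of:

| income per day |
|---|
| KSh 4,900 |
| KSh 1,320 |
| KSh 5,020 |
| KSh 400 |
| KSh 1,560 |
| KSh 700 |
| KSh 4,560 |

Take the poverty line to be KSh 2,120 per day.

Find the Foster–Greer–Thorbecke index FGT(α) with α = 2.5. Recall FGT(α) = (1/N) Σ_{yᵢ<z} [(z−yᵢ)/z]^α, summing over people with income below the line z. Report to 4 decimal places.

0.1548

Below z: KSh 400, KSh 700, KSh 1,320, KSh 1,560 (q = 4 of N = 7).
Normalized shortfalls: (2120−400)/2120 = 0.8113; (2120−700)/2120 = 0.6698; (2120−1320)/2120 = 0.3774; (2120−1560)/2120 = 0.2642.
Raised to α = 2.5: 0.59290; 0.36718; 0.08748; 0.03586.
Sum = 1.083419; FGT(2.5) = 1.083419 / 7 = 0.1548.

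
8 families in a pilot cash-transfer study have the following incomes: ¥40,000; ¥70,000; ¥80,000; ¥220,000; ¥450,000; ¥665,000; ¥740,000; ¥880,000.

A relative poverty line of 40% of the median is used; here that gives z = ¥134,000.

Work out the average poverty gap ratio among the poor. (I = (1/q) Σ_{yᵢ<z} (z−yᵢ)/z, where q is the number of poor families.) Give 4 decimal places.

Incomes under z: ¥40,000, ¥70,000, ¥80,000 (q = 3 of N = 8).
Relative gaps: 0.7015, 0.4776, 0.4030; sum = 1.582090.
The income-gap ratio divides by q (the poor only): 1.582090 / 3 = 0.5274.

0.5274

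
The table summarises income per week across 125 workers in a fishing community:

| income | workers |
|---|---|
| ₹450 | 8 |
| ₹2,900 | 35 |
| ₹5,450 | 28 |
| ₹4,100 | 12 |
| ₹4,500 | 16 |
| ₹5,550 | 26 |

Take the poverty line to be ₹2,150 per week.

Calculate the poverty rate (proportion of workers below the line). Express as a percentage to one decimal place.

8 of the 125 workers have income below ₹2,150.
H = 8/125 = 6.4%.

6.4%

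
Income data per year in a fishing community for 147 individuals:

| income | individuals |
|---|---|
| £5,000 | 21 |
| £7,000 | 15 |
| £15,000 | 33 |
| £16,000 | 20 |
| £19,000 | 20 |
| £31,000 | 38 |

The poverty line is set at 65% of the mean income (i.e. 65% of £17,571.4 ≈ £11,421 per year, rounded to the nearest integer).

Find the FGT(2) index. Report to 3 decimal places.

Poor units: 21×£5,000, 15×£7,000 (q = 36 of N = 147).
Gap ratios (z−y)/z: (11421−5000)/11421 = 0.5622 (×21); (11421−7000)/11421 = 0.3871 (×15).
Squared: 0.3161 (×21); 0.1498 (×15).
Sum = 8.885307; P₂ = 8.885307 / 147 = 0.060.

0.060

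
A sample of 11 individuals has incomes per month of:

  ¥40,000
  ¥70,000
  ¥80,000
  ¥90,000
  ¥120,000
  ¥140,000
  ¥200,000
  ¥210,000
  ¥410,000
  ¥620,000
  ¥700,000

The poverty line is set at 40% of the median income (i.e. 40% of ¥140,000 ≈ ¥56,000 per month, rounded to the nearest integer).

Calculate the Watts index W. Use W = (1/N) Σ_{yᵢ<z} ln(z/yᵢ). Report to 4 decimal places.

0.0306

Below z: ¥40,000 (q = 1 of N = 11).
Log shortfalls: ln(56000/40000) = 0.3365.
W = 0.336472 / 11 = 0.0306.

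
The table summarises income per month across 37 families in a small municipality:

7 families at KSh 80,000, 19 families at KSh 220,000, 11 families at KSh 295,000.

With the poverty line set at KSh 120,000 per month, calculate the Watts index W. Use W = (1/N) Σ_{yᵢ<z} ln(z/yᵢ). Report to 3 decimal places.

Below z: 7×KSh 80,000 (q = 7 of N = 37).
Log gaps: ln(120000/80000) = 0.4055 (×7).
W = 2.838256 / 37 = 0.077.

0.077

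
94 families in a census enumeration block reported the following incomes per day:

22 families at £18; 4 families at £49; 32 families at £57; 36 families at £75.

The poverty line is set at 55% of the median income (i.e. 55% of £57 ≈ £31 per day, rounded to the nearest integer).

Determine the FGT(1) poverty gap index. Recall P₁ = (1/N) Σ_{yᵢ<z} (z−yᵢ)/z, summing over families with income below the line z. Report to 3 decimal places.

0.098

Below the line: 22×£18 (q = 22 of N = 94).
Normalized shortfalls: (31−18)/31 = 0.4194 (×22).
Sum of shortfalls = 9.225806; P₁ averages over all N: 9.225806 / 94 = 0.098.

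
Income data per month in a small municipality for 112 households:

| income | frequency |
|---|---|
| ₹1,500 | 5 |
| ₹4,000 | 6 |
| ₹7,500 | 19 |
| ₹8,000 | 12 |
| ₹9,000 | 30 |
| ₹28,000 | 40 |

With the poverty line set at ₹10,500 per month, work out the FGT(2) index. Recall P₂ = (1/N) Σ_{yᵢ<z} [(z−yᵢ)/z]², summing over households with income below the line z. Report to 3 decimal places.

0.079

Incomes under z: 5×₹1,500, 6×₹4,000, 19×₹7,500, 12×₹8,000, 30×₹9,000 (q = 72 of N = 112).
Normalized shortfalls: (10500−1500)/10500 = 0.8571 (×5); (10500−4000)/10500 = 0.6190 (×6); (10500−7500)/10500 = 0.2857 (×19); (10500−8000)/10500 = 0.2381 (×12); (10500−9000)/10500 = 0.1429 (×30).
Squared: 0.7347 (×5); 0.3832 (×6); 0.0816 (×19); 0.0567 (×12); 0.0204 (×30).
Sum = 8.816327; P₂ = 8.816327 / 112 = 0.079.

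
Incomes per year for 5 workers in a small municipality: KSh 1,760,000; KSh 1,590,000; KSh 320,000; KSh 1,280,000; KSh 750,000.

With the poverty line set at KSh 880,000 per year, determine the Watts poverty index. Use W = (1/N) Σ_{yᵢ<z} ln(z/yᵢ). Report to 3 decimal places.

Poor units: KSh 320,000, KSh 750,000 (q = 2 of N = 5).
Log shortfalls: ln(880000/320000) = 1.0116; ln(880000/750000) = 0.1598.
W = 1.171450 / 5 = 0.234.

0.234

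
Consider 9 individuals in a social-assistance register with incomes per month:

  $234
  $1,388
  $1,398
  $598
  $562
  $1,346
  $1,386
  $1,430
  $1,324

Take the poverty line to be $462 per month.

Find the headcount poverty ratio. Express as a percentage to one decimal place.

1 of the 9 individuals have income below $462.
H = 1/9 = 11.1%.

11.1%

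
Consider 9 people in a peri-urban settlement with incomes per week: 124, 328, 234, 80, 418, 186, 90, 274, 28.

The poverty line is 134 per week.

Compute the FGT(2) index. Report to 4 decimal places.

0.1002

Below the line: 28, 80, 90, 124 (q = 4 of N = 9).
Shortfall ratios: (134−28)/134 = 0.7910; (134−80)/134 = 0.4030; (134−90)/134 = 0.3284; (134−124)/134 = 0.0746.
Squared: 0.6258; 0.1624; 0.1078; 0.0056.
Sum = 0.901537; P₂ = 0.901537 / 9 = 0.1002.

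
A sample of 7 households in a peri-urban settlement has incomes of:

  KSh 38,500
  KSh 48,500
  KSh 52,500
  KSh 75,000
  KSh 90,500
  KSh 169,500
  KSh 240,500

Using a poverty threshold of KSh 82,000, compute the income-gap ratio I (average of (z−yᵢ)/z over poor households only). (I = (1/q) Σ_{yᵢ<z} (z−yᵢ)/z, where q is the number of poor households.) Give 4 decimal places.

Poor units: KSh 38,500, KSh 48,500, KSh 52,500, KSh 75,000 (q = 4 of N = 7).
Relative gaps: 0.5305, 0.4085, 0.3598, 0.0854; sum = 1.384146.
I averages over the q = 4 poor units only: 1.384146 / 4 = 0.3460.

0.3460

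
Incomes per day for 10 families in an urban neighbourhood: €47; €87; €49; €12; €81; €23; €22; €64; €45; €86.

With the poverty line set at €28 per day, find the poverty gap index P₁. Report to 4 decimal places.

0.0964

Poor units: €12, €22, €23 (q = 3 of N = 10).
Shortfall ratios: (28−12)/28 = 0.5714; (28−22)/28 = 0.2143; (28−23)/28 = 0.1786.
Σ = 0.964286. Dividing by the full population N = 10 gives P₁ = 0.0964.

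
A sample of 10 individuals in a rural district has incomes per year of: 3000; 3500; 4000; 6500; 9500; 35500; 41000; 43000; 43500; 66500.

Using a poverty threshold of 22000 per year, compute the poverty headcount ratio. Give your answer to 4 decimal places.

5 of the 10 individuals have income below 22000.
H = 5/10 = 0.5000.

0.5000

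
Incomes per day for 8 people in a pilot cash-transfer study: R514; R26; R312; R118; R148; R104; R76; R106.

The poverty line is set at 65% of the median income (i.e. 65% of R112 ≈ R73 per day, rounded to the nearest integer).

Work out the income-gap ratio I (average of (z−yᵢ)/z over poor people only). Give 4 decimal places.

0.6438

Below the line: R26 (q = 1 of N = 8).
Shortfall ratios (z−y)/z: 0.6438; sum = 0.643836.
I averages over the q = 1 poor units only: 0.643836 / 1 = 0.6438.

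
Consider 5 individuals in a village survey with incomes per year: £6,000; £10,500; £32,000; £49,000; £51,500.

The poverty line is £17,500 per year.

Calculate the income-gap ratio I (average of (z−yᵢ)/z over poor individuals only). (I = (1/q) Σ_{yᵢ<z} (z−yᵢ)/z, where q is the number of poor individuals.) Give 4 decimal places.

0.5286

Incomes under z: £6,000, £10,500 (q = 2 of N = 5).
Shortfall ratios (z−y)/z: 0.6571, 0.4000; sum = 1.057143.
The income-gap ratio divides by q (the poor only): 1.057143 / 2 = 0.5286.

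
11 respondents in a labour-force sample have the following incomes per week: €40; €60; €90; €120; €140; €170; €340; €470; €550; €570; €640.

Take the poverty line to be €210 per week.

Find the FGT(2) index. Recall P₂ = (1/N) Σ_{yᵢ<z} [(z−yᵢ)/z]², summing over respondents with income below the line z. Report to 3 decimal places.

0.166

Below the line: €40, €60, €90, €120, €140, €170 (q = 6 of N = 11).
Shortfall ratios: (210−40)/210 = 0.8095; (210−60)/210 = 0.7143; (210−90)/210 = 0.5714; (210−120)/210 = 0.4286; (210−140)/210 = 0.3333; (210−170)/210 = 0.1905.
Squared: 0.6553; 0.5102; 0.3265; 0.1837; 0.1111; 0.0363.
Sum = 1.823129; P₂ = 1.823129 / 11 = 0.166.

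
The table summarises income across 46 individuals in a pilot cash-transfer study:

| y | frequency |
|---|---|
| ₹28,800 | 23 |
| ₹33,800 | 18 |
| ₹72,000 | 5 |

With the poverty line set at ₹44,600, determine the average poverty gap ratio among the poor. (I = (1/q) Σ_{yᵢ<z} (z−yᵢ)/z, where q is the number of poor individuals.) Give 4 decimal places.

0.3050

Incomes under z: 23×₹28,800, 18×₹33,800 (q = 41 of N = 46).
Relative gaps: 0.3543 (×23), 0.2422 (×18); sum = 12.506726.
I averages over the q = 41 poor units only: 12.506726 / 41 = 0.3050.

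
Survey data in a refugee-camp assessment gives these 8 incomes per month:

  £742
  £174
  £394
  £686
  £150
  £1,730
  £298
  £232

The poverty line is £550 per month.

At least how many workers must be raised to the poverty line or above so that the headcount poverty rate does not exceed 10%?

5 of the 8 workers are poor, so H = 5/8 = 0.625.
A headcount ratio of at most 10% allows at most ⌊0.10 × 8⌋ = 0 poor workers.
So at least 5 − 0 = 5 must be lifted.

5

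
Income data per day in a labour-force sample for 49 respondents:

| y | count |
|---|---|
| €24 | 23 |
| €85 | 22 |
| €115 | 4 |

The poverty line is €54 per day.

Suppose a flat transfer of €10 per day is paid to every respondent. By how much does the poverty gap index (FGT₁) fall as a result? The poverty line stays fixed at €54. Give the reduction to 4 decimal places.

Before: below the line — 23×€24; poverty gap index (FGT₁) = 0.260771.
After the €10 transfer: below the line — 23×€34; poverty gap index (FGT₁) = 0.173847.
Reduction = 0.260771 − 0.173847 = 0.0869.

0.0869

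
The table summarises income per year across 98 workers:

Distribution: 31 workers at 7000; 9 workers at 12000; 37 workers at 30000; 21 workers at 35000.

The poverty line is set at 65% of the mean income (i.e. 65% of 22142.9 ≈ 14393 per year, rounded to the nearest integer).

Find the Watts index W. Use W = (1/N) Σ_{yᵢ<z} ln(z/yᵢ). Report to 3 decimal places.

Poor units: 31×7000, 9×12000 (q = 40 of N = 98).
Log gaps: ln(14393/7000) = 0.7208 (×31); ln(14393/12000) = 0.1818 (×9).
W = 23.982305 / 98 = 0.245.

0.245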